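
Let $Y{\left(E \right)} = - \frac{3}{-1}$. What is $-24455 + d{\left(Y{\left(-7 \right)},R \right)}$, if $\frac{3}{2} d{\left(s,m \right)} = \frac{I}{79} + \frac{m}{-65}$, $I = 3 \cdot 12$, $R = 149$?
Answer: $- \frac{376748137}{15405} \approx -24456.0$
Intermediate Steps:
$Y{\left(E \right)} = 3$ ($Y{\left(E \right)} = \left(-3\right) \left(-1\right) = 3$)
$I = 36$
$d{\left(s,m \right)} = \frac{24}{79} - \frac{2 m}{195}$ ($d{\left(s,m \right)} = \frac{2 \left(\frac{36}{79} + \frac{m}{-65}\right)}{3} = \frac{2 \left(36 \cdot \frac{1}{79} + m \left(- \frac{1}{65}\right)\right)}{3} = \frac{2 \left(\frac{36}{79} - \frac{m}{65}\right)}{3} = \frac{24}{79} - \frac{2 m}{195}$)
$-24455 + d{\left(Y{\left(-7 \right)},R \right)} = -24455 + \left(\frac{24}{79} - \frac{298}{195}\right) = -24455 - \frac{18862}{15405} = - \frac{376748137}{15405}$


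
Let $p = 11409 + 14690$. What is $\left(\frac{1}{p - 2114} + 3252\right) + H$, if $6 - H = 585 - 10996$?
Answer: $\frac{327850966}{23985} \approx 13669.0$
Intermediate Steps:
$H = 10417$ ($H = 6 - \left(585 - 10996\right) = 6 - -10411 = 6 + 10411 = 10417$)
$p = 26099$
$\left(\frac{1}{p - 2114} + 3252\right) + H = \left(\frac{1}{26099 - 2114} + 3252\right) + 10417 = \left(\frac{1}{23985} + 3252\right) + 10417 = \frac{77999221}{23985} + 10417 = \frac{327850966}{23985}$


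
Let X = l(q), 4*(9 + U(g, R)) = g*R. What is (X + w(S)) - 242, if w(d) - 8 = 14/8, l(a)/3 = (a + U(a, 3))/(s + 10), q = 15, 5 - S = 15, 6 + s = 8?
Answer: -3647/16 ≈ -227.94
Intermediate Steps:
s = 2 (s = -6 + 8 = 2)
U(g, R) = -9 + R*g/4 (U(g, R) = -9 + (g*R)/4 = -9 + (R*g)/4 = -9 + R*g/4)
S = -10 (S = 5 - 1*15 = 5 - 15 = -10)
l(a) = -9/4 + 7*a/16 (l(a) = 3*((a + (-9 + (1/4)*3*a))/(2 + 10)) = 3*((a + (-9 + 3*a/4))/12) = 3*((-9 + 7*a/4)*(1/12)) = 3*(-3/4 + 7*a/48) = -9/4 + 7*a/16)
w(d) = 39/4 (w(d) = 8 + 14/8 = 8 + 14*(1/8) = 8 + 7/4 = 39/4)
X = 69/16 (X = -9/4 + (7/16)*15 = -9/4 + 105/16 = 69/16 ≈ 4.3125)
(X + w(S)) - 242 = (69/16 + 39/4) - 242 = 225/16 - 242 = -3647/16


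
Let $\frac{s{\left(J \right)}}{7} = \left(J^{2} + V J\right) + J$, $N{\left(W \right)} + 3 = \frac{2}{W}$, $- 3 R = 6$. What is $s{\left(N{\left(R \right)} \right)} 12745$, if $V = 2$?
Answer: $356860$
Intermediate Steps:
$R = -2$ ($R = \left(- \frac{1}{3}\right) 6 = -2$)
$N{\left(W \right)} = -3 + \frac{2}{W}$
$s{\left(J \right)} = 7 J^{2} + 21 J$ ($s{\left(J \right)} = 7 \left(\left(J^{2} + 2 J\right) + J\right) = 7 \left(J^{2} + 3 J\right) = 7 J^{2} + 21 J$)
$s{\left(N{\left(R \right)} \right)} 12745 = 7 \left(-3 + \frac{2}{-2}\right) \left(3 - \left(3 - \frac{2}{-2}\right)\right) 12745 = 7 \left(-3 + 2 \left(- \frac{1}{2}\right)\right) \left(3 + \left(-3 + 2 \left(- \frac{1}{2}\right)\right)\right) 12745 = 7 \left(-3 - 1\right) \left(3 - 4\right) 12745 = 7 \left(-4\right) \left(3 - 4\right) 12745 = 7 \left(-4\right) \left(-1\right) 12745 = 28 \cdot 12745 = 356860$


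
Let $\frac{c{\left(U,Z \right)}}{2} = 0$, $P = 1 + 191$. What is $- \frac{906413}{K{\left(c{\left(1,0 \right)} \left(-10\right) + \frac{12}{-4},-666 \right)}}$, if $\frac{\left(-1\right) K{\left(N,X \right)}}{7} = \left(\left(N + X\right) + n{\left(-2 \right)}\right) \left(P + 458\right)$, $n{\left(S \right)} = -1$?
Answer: $- \frac{906413}{3048500} \approx -0.29733$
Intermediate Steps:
$P = 192$
$c{\left(U,Z \right)} = 0$ ($c{\left(U,Z \right)} = 2 \cdot 0 = 0$)
$K{\left(N,X \right)} = 4550 - 4550 N - 4550 X$ ($K{\left(N,X \right)} = - 7 \left(\left(N + X\right) - 1\right) \left(192 + 458\right) = - 7 \left(-1 + N + X\right) 650 = - 7 \left(-650 + 650 N + 650 X\right) = 4550 - 4550 N - 4550 X$)
$- \frac{906413}{K{\left(c{\left(1,0 \right)} \left(-10\right) + \frac{12}{-4},-666 \right)}} = - \frac{906413}{4550 - 4550 \left(0 \left(-10\right) + \frac{12}{-4}\right) - -3030300} = - \frac{906413}{4550 - 4550 \left(0 + 12 \left(- \frac{1}{4}\right)\right) + 3030300} = - \frac{906413}{4550 - 4550 \left(0 - 3\right) + 3030300} = - \frac{906413}{4550 - -13650 + 3030300} = - \frac{906413}{4550 + 13650 + 3030300} = - \frac{906413}{3048500}$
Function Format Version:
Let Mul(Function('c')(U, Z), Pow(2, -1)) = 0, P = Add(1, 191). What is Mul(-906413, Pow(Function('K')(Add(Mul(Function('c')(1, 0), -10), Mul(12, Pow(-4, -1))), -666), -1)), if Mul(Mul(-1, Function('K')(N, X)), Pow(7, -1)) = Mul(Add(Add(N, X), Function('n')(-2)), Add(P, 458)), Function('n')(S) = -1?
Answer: Rational(-906413, 3048500) ≈ -0.29733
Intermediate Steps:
P = 192
Function('c')(U, Z) = 0 (Function('c')(U, Z) = Mul(2, 0) = 0)
Function('K')(N, X) = Add(4550, Mul(-4550, N), Mul(-4550, X)) (Function('K')(N, X) = Mul(-7, Mul(Add(Add(N, X), -1), Add(192, 458))) = Mul(-7, Mul(Add(-1, N, X), 650)) = Mul(-7, Add(-650, Mul(650, N), Mul(650, X))) = Add(4550, Mul(-4550, N), Mul(-4550, X)))
Mul(-906413, Pow(Function('K')(Add(Mul(Function('c')(1, 0), -10), Mul(12, Pow(-4, -1))), -666), -1)) = Mul(-906413, Pow(Add(4550, Mul(-4550, Add(Mul(0, -10), Mul(12, Pow(-4, -1)))), Mul(-4550, -666)), -1)) = Mul(-906413, Pow(Add(4550, Mul(-4550, Add(0, Mul(12, Rational(-1, 4)))), 3030300), -1)) = Mul(-906413, Pow(Add(4550, Mul(-4550, Add(0, -3)), 3030300), -1)) = Mul(-906413, Pow(Add(4550, Mul(-4550, -3), 3030300), -1)) = Mul(-906413, Pow(Add(4550, 13650, 3030300), -1)) = Mul(-906413, Pow(3048500, -1)) = Mul(-906413, Rational(1, 3048500)) = Rational(-906413, 3048500)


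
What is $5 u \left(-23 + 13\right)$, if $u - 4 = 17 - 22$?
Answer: $50$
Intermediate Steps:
$u = -1$ ($u = 4 + \left(17 - 22\right) = 4 - 5 = -1$)
$5 u \left(-23 + 13\right) = 5 \left(-1\right) \left(-23 + 13\right) = \left(-5\right) \left(-10\right) = 50$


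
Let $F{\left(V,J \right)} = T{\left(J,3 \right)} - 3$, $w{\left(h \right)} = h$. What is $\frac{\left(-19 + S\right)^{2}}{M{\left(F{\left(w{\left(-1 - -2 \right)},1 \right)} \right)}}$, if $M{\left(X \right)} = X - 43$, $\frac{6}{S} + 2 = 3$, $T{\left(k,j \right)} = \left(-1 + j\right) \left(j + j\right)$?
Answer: $- \frac{169}{34} \approx -4.9706$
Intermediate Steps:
$T{\left(k,j \right)} = 2 j \left(-1 + j\right)$ ($T{\left(k,j \right)} = \left(-1 + j\right) 2 j = 2 j \left(-1 + j\right)$)
$S = 6$ ($S = \frac{6}{-2 + 3} = \frac{6}{1} = 6 \cdot 1 = 6$)
$F{\left(V,J \right)} = 9$ ($F{\left(V,J \right)} = 2 \cdot 3 \left(-1 + 3\right) - 3 = 2 \cdot 3 \cdot 2 - 3 = 12 - 3 = 9$)
$M{\left(X \right)} = -43 + X$ ($M{\left(X \right)} = X - 43 = -43 + X$)
$\frac{\left(-19 + S\right)^{2}}{M{\left(F{\left(w{\left(-1 - -2 \right)},1 \right)} \right)}} = \frac{\left(-19 + 6\right)^{2}}{-43 + 9} = \frac{\left(-13\right)^{2}}{-34} = 169 \left(- \frac{1}{34}\right) = - \frac{169}{34}$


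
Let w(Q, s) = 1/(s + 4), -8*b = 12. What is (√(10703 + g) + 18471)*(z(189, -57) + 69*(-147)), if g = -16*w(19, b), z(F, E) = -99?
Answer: -189179982 - 10242*√267415/5 ≈ -1.9024e+8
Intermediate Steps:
b = -3/2 (b = -⅛*12 = -3/2 ≈ -1.5000)
w(Q, s) = 1/(4 + s)
g = -32/5 (g = -16/(4 - 3/2) = -16/5/2 = -16*⅖ = -32/5 ≈ -6.4000)
(√(10703 + g) + 18471)*(z(189, -57) + 69*(-147)) = (√(10703 - 32/5) + 18471)*(-99 + 69*(-147)) = (√(53483/5) + 18471)*(-99 - 10143) = (√267415/5 + 18471)*(-10242) = (18471 + √267415/5)*(-10242) = -189179982 - 10242*√267415/5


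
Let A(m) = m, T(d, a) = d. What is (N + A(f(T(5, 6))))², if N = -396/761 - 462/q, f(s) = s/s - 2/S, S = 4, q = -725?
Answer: 463337514721/1217601902500 ≈ 0.38053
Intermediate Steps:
f(s) = ½ (f(s) = s/s - 2/4 = 1 - 2*¼ = 1 - ½ = ½)
N = 64482/551725 (N = -396/761 - 462/(-725) = -396*1/761 - 462*(-1/725) = -396/761 + 462/725 = 64482/551725 ≈ 0.11687)
(N + A(f(T(5, 6))))² = (64482/551725 + ½)² = (680689/1103450)² = 463337514721/1217601902500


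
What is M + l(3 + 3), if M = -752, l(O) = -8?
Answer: -760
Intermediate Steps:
M + l(3 + 3) = -752 - 8 = -760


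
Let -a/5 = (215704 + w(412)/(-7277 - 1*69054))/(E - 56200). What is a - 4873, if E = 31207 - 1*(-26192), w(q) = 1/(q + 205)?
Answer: -325964619835064/56468376173 ≈ -5772.5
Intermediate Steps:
w(q) = 1/(205 + q)
E = 57399 (E = 31207 + 26192 = 57399)
a = -50794222744035/56468376173 (a = -5*(215704 + 1/((205 + 412)*(-7277 - 1*69054)))/(57399 - 56200) = -5*(215704 + 1/(617*(-7277 - 69054)))/1199 = -5*(215704 + (1/617)/(-76331))/1199 = -5*(215704 + (1/617)*(-1/76331))/1199 = -5*(215704 - 1/47096227)/1199 = -50794222744035/(47096227*1199) = -5*10158844548807/56468376173 = -50794222744035/56468376173 ≈ -899.52)
a - 4873 = -50794222744035/56468376173 - 4873 = -325964619835064/56468376173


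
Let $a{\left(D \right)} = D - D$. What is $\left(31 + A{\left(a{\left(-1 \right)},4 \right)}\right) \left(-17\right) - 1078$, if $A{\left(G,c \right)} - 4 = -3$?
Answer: $-1622$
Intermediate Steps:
$a{\left(D \right)} = 0$
$A{\left(G,c \right)} = 1$ ($A{\left(G,c \right)} = 4 - 3 = 1$)
$\left(31 + A{\left(a{\left(-1 \right)},4 \right)}\right) \left(-17\right) - 1078 = \left(31 + 1\right) \left(-17\right) - 1078 = 32 \left(-17\right) - 1078 = -544 - 1078 = -1622$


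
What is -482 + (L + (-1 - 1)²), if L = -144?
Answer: -622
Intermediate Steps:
-482 + (L + (-1 - 1)²) = -482 + (-144 + (-1 - 1)²) = -482 + (-144 + (-2)²) = -482 + (-144 + 4) = -482 - 140 = -622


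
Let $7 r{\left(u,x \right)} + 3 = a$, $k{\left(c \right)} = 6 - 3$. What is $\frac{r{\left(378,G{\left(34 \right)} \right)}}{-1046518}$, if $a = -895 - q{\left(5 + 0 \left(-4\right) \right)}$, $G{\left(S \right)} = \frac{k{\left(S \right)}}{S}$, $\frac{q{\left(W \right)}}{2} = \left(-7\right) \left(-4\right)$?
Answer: $\frac{477}{3662813} \approx 0.00013023$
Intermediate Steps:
$q{\left(W \right)} = 56$ ($q{\left(W \right)} = 2 \left(\left(-7\right) \left(-4\right)\right) = 2 \cdot 28 = 56$)
$k{\left(c \right)} = 3$
$G{\left(S \right)} = \frac{3}{S}$
$a = -951$ ($a = -895 - 56 = -951$)
$r{\left(u,x \right)} = - \frac{954}{7}$ ($r{\left(u,x \right)} = - \frac{3}{7} + \frac{1}{7} \left(-951\right) = - \frac{3}{7} - \frac{951}{7} = - \frac{954}{7}$)
$\frac{r{\left(378,G{\left(34 \right)} \right)}}{-1046518} = - \frac{954}{7 \left(-1046518\right)} = \left(- \frac{954}{7}\right) \left(- \frac{1}{1046518}\right) = \frac{477}{3662813}$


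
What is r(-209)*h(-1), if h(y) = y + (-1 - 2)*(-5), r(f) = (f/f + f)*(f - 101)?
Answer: 902720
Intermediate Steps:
r(f) = (1 + f)*(-101 + f)
h(y) = 15 + y (h(y) = y - 3*(-5) = y + 15 = 15 + y)
r(-209)*h(-1) = (-101 + (-209)² - 100*(-209))*(15 - 1) = (-101 + 43681 + 20900)*14 = 64480*14 = 902720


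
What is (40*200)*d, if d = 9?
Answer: 72000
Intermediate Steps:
(40*200)*d = (40*200)*9 = 8000*9 = 72000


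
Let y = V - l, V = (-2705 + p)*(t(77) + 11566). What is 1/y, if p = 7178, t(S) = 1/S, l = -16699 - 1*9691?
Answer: 11/569372827 ≈ 1.9320e-8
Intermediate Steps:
l = -26390 (l = -16699 - 9691 = -26390)
V = 569082537/11 (V = (-2705 + 7178)*(1/77 + 11566) = 4473*(1/77 + 11566) = 4473*(890583/77) = 569082537/11 ≈ 5.1735e+7)
y = 569372827/11 (y = 569082537/11 - 1*(-26390) = 569082537/11 + 26390 = 569372827/11 ≈ 5.1761e+7)
1/y = 1/(569372827/11) = 11/569372827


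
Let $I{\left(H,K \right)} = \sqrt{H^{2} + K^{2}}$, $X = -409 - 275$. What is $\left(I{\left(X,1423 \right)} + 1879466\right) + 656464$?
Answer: $2535930 + \sqrt{2492785} \approx 2.5375 \cdot 10^{6}$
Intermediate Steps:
$X = -684$
$\left(I{\left(X,1423 \right)} + 1879466\right) + 656464 = \left(\sqrt{\left(-684\right)^{2} + 1423^{2}} + 1879466\right) + 656464 = \left(\sqrt{467856 + 2024929} + 1879466\right) + 656464 = \left(\sqrt{2492785} + 1879466\right) + 656464 = \left(1879466 + \sqrt{2492785}\right) + 656464 = 2535930 + \sqrt{2492785}$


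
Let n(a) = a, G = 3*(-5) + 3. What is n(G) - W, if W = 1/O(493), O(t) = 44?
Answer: -529/44 ≈ -12.023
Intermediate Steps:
G = -12 (G = -15 + 3 = -12)
W = 1/44 ≈ 0.022727
n(G) - W = -12 - 1*1/44 = -12 - 1/44 = -529/44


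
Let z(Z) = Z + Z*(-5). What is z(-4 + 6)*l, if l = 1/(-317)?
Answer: 8/317 ≈ 0.025237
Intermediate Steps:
z(Z) = -4*Z (z(Z) = Z - 5*Z = -4*Z)
l = -1/317 ≈ -0.0031546
z(-4 + 6)*l = -4*(-4 + 6)*(-1/317) = -4*2*(-1/317) = -8*(-1/317) = 8/317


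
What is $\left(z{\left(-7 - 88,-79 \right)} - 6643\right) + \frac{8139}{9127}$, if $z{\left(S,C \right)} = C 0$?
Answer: $- \frac{60622522}{9127} \approx -6642.1$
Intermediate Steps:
$z{\left(S,C \right)} = 0$
$\left(z{\left(-7 - 88,-79 \right)} - 6643\right) + \frac{8139}{9127} = \left(0 - 6643\right) + \frac{8139}{9127} = -6643 + 8139 \cdot \frac{1}{9127} = -6643 + \frac{8139}{9127} = - \frac{60622522}{9127}$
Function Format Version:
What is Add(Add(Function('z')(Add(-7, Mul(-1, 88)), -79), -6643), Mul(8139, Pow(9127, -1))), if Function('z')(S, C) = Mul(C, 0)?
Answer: Rational(-60622522, 9127) ≈ -6642.1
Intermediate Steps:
Function('z')(S, C) = 0
Add(Add(Function('z')(Add(-7, Mul(-1, 88)), -79), -6643), Mul(8139, Pow(9127, -1))) = Add(Add(0, -6643), Mul(8139, Pow(9127, -1))) = Add(-6643, Mul(8139, Rational(1, 9127))) = Add(-6643, Rational(8139, 9127)) = Rational(-60622522, 9127)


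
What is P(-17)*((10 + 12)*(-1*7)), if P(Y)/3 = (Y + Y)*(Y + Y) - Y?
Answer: -541926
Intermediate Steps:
P(Y) = -3*Y + 12*Y² (P(Y) = 3*((Y + Y)*(Y + Y) - Y) = 3*((2*Y)*(2*Y) - Y) = 3*(4*Y² - Y) = 3*(-Y + 4*Y²) = -3*Y + 12*Y²)
P(-17)*((10 + 12)*(-1*7)) = (3*(-17)*(-1 + 4*(-17)))*((10 + 12)*(-1*7)) = (3*(-17)*(-1 - 68))*(22*(-7)) = (3*(-17)*(-69))*(-154) = 3519*(-154) = -541926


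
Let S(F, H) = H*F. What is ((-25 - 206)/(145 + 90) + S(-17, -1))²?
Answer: 14167696/55225 ≈ 256.54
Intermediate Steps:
S(F, H) = F*H
((-25 - 206)/(145 + 90) + S(-17, -1))² = ((-25 - 206)/(145 + 90) - 17*(-1))² = (-231/235 + 17)² = (3764/235)² = 14167696/55225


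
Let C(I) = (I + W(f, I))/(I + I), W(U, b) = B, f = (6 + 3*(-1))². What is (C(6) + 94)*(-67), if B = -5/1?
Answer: -75643/12 ≈ -6303.6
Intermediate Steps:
f = 9 (f = (6 - 3)² = 3² = 9)
B = -5 (B = -5*1 = -5)
W(U, b) = -5
C(I) = (-5 + I)/(2*I) (C(I) = (I - 5)/(I + I) = (-5 + I)/((2*I)) = (-5 + I)*(1/(2*I)) = (-5 + I)/(2*I))
(C(6) + 94)*(-67) = ((½)*(-5 + 6)/6 + 94)*(-67) = ((½)*(⅙)*1 + 94)*(-67) = (1/12 + 94)*(-67) = (1129/12)*(-67) = -75643/12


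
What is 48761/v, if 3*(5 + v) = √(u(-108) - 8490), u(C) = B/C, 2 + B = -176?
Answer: -118489230/470521 - 438849*I*√2750226/470521 ≈ -251.83 - 1546.8*I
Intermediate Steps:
B = -178 (B = -2 - 176 = -178)
u(C) = -178/C
v = -5 + I*√2750226/54 (v = -5 + √(-178/(-108) - 8490)/3 = -5 + √(-178*(-1/108) - 8490)/3 = -5 + √(89/54 - 8490)/3 = -5 + √(-458371/54)/3 = -5 + (I*√2750226/18)/3 = -5 + I*√2750226/54 ≈ -5.0 + 30.711*I)
48761/v = 48761/(-5 + I*√2750226/54)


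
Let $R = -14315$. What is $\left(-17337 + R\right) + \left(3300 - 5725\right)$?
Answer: $-34077$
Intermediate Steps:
$\left(-17337 + R\right) + \left(3300 - 5725\right) = \left(-17337 - 14315\right) + \left(3300 - 5725\right) = -31652 - 2425 = -34077$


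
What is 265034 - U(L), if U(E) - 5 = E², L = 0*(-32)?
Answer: 265029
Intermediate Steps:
L = 0
U(E) = 5 + E²
265034 - U(L) = 265034 - (5 + 0²) = 265034 - (5 + 0) = 265034 - 1*5 = 265034 - 5 = 265029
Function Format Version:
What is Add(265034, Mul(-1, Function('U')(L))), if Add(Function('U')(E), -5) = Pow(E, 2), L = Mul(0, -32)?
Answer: 265029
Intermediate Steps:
L = 0
Function('U')(E) = Add(5, Pow(E, 2))
Add(265034, Mul(-1, Function('U')(L))) = Add(265034, Mul(-1, Add(5, Pow(0, 2)))) = Add(265034, Mul(-1, Add(5, 0))) = Add(265034, Mul(-1, 5)) = Add(265034, -5) = 265029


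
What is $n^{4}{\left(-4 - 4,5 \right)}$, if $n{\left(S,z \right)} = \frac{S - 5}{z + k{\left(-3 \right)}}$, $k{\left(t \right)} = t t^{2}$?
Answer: $\frac{28561}{234256} \approx 0.12192$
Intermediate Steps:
$k{\left(t \right)} = t^{3}$
$n{\left(S,z \right)} = \frac{-5 + S}{-27 + z}$ ($n{\left(S,z \right)} = \frac{S - 5}{z + \left(-3\right)^{3}} = \frac{-5 + S}{z - 27} = \frac{-5 + S}{-27 + z}$)
$n^{4}{\left(-4 - 4,5 \right)} = \left(\frac{-5 - 8}{-27 + 5}\right)^{4} = \left(\frac{-5 - 8}{-22}\right)^{4} = \left(- \frac{-5 - 8}{22}\right)^{4} = \left(\left(- \frac{1}{22}\right) \left(-13\right)\right)^{4} = \left(\frac{13}{22}\right)^{4} = \frac{28561}{234256}$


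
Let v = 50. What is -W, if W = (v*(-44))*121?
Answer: 266200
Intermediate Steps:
W = -266200 (W = (50*(-44))*121 = -2200*121 = -266200)
-W = -1*(-266200) = 266200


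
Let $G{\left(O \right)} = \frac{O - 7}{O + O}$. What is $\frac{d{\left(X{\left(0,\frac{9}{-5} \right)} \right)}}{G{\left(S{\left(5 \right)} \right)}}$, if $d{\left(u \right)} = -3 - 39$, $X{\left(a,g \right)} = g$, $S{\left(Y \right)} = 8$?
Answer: $-672$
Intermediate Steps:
$d{\left(u \right)} = -42$
$G{\left(O \right)} = \frac{-7 + O}{2 O}$
$\frac{d{\left(X{\left(0,\frac{9}{-5} \right)} \right)}}{G{\left(S{\left(5 \right)} \right)}} = - \frac{42}{\frac{1}{2} \cdot \frac{1}{8} \left(-7 + 8\right)} = - \frac{42}{\frac{1}{2} \cdot \frac{1}{8} \cdot 1} = - 42 \frac{1}{\frac{1}{16}} = \left(-42\right) 16 = -672$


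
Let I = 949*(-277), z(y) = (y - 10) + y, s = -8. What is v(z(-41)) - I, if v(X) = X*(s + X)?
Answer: 272073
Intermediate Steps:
z(y) = -10 + 2*y (z(y) = (-10 + y) + y = -10 + 2*y)
v(X) = X*(-8 + X)
I = -262873
v(z(-41)) - I = (-10 + 2*(-41))*(-8 + (-10 + 2*(-41))) - 1*(-262873) = (-10 - 82)*(-8 + (-10 - 82)) + 262873 = -92*(-8 - 92) + 262873 = -92*(-100) + 262873 = 9200 + 262873 = 272073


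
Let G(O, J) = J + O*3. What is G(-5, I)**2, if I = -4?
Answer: 361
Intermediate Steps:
G(O, J) = J + 3*O
G(-5, I)**2 = (-4 + 3*(-5))**2 = (-4 - 15)**2 = (-19)**2 = 361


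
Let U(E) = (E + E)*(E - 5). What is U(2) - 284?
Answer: -296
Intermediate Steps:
U(E) = 2*E*(-5 + E) (U(E) = (2*E)*(-5 + E) = 2*E*(-5 + E))
U(2) - 284 = 2*2*(-5 + 2) - 284 = 2*2*(-3) - 284 = -12 - 284 = -296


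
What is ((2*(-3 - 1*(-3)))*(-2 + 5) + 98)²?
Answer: 9604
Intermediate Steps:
((2*(-3 - 1*(-3)))*(-2 + 5) + 98)² = ((2*(-3 + 3))*3 + 98)² = ((2*0)*3 + 98)² = (0*3 + 98)² = (0 + 98)² = 98² = 9604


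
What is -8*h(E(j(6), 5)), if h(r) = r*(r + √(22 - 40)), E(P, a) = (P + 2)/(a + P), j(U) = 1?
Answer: -2 - 12*I*√2 ≈ -2.0 - 16.971*I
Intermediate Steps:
E(P, a) = (2 + P)/(P + a)
h(r) = r*(r + 3*I*√2) (h(r) = r*(r + √(-18)) = r*(r + 3*I*√2))
-8*h(E(j(6), 5)) = -8*(2 + 1)/(1 + 5)*((2 + 1)/(1 + 5) + 3*I*√2) = -8*3/6*(3/6 + 3*I*√2) = -8*(⅙)*3*((⅙)*3 + 3*I*√2) = -4*(½ + 3*I*√2) = -8*(¼ + 3*I*√2/2) = -2 - 12*I*√2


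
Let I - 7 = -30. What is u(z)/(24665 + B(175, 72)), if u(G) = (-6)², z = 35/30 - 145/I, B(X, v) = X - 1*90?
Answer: 2/1375 ≈ 0.0014545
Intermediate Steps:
I = -23 (I = 7 - 30 = -23)
B(X, v) = -90 + X (B(X, v) = X - 90 = -90 + X)
z = 1031/138 (z = 35/30 - 145/(-23) = 35*(1/30) - 145*(-1/23) = 7/6 + 145/23 = 1031/138 ≈ 7.4710)
u(G) = 36
u(z)/(24665 + B(175, 72)) = 36/(24665 + (-90 + 175)) = 36/(24665 + 85) = 36/24750 = 36*(1/24750) = 2/1375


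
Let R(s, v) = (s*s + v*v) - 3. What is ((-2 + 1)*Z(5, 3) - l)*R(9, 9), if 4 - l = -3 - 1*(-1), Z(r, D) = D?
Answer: -1431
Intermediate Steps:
R(s, v) = -3 + s² + v² (R(s, v) = (s² + v²) - 3 = -3 + s² + v²)
l = 6 (l = 4 - (-3 - 1*(-1)) = 4 - (-3 + 1) = 4 - 1*(-2) = 4 + 2 = 6)
((-2 + 1)*Z(5, 3) - l)*R(9, 9) = ((-2 + 1)*3 - 1*6)*(-3 + 9² + 9²) = (-1*3 - 6)*(-3 + 81 + 81) = (-3 - 6)*159 = -9*159 = -1431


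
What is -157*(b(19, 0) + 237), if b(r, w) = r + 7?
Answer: -41291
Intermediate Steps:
b(r, w) = 7 + r
-157*(b(19, 0) + 237) = -157*((7 + 19) + 237) = -157*(26 + 237) = -157*263 = -41291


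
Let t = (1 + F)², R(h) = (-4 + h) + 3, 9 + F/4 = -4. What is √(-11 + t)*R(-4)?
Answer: -5*√2590 ≈ -254.46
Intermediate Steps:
F = -52 (F = -36 + 4*(-4) = -36 - 16 = -52)
R(h) = -1 + h
t = 2601 (t = (1 - 52)² = (-51)² = 2601)
√(-11 + t)*R(-4) = √(-11 + 2601)*(-1 - 4) = √2590*(-5) = -5*√2590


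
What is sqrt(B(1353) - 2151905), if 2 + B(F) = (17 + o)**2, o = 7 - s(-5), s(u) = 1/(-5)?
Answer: I*sqrt(53783034)/5 ≈ 1466.7*I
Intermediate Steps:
s(u) = -1/5
o = 36/5 (o = 7 - 1*(-1/5) = 7 + 1/5 = 36/5 ≈ 7.2000)
B(F) = 14591/25 (B(F) = -2 + (17 + 36/5)**2 = -2 + (121/5)**2 = -2 + 14641/25 = 14591/25)
sqrt(B(1353) - 2151905) = sqrt(14591/25 - 2151905) = sqrt(-53783034/25) = I*sqrt(53783034)/5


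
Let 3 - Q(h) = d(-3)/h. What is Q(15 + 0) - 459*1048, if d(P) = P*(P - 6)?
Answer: -2405154/5 ≈ -4.8103e+5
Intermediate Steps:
d(P) = P*(-6 + P)
Q(h) = 3 - 27/h (Q(h) = 3 - (-3*(-6 - 3))/h = 3 - (-3*(-9))/h = 3 - 27/h)
Q(15 + 0) - 459*1048 = (3 - 27/(15 + 0)) - 459*1048 = (3 - 27/15) - 481032 = (3 - 27*1/15) - 481032 = (3 - 9/5) - 481032 = 6/5 - 481032 = -2405154/5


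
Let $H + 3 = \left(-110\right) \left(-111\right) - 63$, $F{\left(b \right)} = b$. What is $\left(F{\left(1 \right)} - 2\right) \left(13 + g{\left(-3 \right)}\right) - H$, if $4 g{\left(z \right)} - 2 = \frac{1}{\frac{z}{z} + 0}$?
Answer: $- \frac{48631}{4} \approx -12158.0$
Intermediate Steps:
$g{\left(z \right)} = \frac{3}{4}$ ($g{\left(z \right)} = \frac{1}{2} + \frac{1}{4 \left(\frac{z}{z} + 0\right)} = \frac{1}{2} + \frac{1}{4 \left(1 + 0\right)} = \frac{1}{2} + \frac{1}{4 \cdot 1} = \frac{1}{2} + \frac{1}{4} \cdot 1 = \frac{1}{2} + \frac{1}{4} = \frac{3}{4}$)
$H = 12144$ ($H = -3 - -12147 = -3 + \left(12210 - 63\right) = -3 + 12147 = 12144$)
$\left(F{\left(1 \right)} - 2\right) \left(13 + g{\left(-3 \right)}\right) - H = \left(1 - 2\right) \left(13 + \frac{3}{4}\right) - 12144 = \left(-1\right) \frac{55}{4} - 12144 = - \frac{55}{4} - 12144 = - \frac{48631}{4}$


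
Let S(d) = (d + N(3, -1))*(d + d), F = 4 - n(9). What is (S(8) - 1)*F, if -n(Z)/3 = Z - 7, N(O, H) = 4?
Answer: 1910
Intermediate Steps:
n(Z) = 21 - 3*Z (n(Z) = -3*(Z - 7) = -3*(-7 + Z) = 21 - 3*Z)
F = 10 (F = 4 - (21 - 3*9) = 4 - (21 - 27) = 4 - 1*(-6) = 4 + 6 = 10)
S(d) = 2*d*(4 + d) (S(d) = (d + 4)*(d + d) = (4 + d)*(2*d) = 2*d*(4 + d))
(S(8) - 1)*F = (2*8*(4 + 8) - 1)*10 = (2*8*12 - 1)*10 = (192 - 1)*10 = 191*10 = 1910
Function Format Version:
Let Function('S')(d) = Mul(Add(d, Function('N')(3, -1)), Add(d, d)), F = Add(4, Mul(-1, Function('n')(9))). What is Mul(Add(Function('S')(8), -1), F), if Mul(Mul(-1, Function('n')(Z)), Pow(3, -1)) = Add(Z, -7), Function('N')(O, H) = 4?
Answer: 1910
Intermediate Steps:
Function('n')(Z) = Add(21, Mul(-3, Z)) (Function('n')(Z) = Mul(-3, Add(Z, -7)) = Mul(-3, Add(-7, Z)) = Add(21, Mul(-3, Z)))
F = 10 (F = Add(4, Mul(-1, Add(21, Mul(-3, 9)))) = Add(4, Mul(-1, Add(21, -27))) = Add(4, Mul(-1, -6)) = Add(4, 6) = 10)
Function('S')(d) = Mul(2, d, Add(4, d)) (Function('S')(d) = Mul(Add(d, 4), Add(d, d)) = Mul(Add(4, d), Mul(2, d)) = Mul(2, d, Add(4, d)))
Mul(Add(Function('S')(8), -1), F) = Mul(Add(Mul(2, 8, Add(4, 8)), -1), 10) = Mul(Add(Mul(2, 8, 12), -1), 10) = Mul(Add(192, -1), 10) = Mul(191, 10) = 1910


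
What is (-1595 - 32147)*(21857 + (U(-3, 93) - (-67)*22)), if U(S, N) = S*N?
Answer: -777820584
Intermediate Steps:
U(S, N) = N*S
(-1595 - 32147)*(21857 + (U(-3, 93) - (-67)*22)) = (-1595 - 32147)*(21857 + (93*(-3) - (-67)*22)) = -33742*(21857 + (-279 - 1*(-1474))) = -33742*(21857 + (-279 + 1474)) = -33742*(21857 + 1195) = -33742*23052 = -777820584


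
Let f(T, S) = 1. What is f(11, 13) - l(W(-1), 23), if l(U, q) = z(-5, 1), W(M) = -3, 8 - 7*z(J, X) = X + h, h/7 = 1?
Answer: 1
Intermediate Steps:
h = 7 (h = 7*1 = 7)
z(J, X) = ⅐ - X/7 (z(J, X) = 8/7 - (X + 7)/7 = 8/7 - (7 + X)/7 = 8/7 + (-1 - X/7) = ⅐ - X/7)
l(U, q) = 0 (l(U, q) = ⅐ - ⅐*1 = ⅐ - ⅐ = 0)
f(11, 13) - l(W(-1), 23) = 1 - 1*0 = 1 + 0 = 1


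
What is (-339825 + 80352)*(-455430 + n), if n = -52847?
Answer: 131884158021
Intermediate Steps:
(-339825 + 80352)*(-455430 + n) = (-339825 + 80352)*(-455430 - 52847) = -259473*(-508277) = 131884158021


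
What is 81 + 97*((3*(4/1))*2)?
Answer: 2409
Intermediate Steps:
81 + 97*((3*(4/1))*2) = 81 + 97*((3*(4*1))*2) = 81 + 97*((3*4)*2) = 81 + 97*(12*2) = 81 + 97*24 = 81 + 2328 = 2409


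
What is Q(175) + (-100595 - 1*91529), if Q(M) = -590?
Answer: -192714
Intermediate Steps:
Q(175) + (-100595 - 1*91529) = -590 + (-100595 - 1*91529) = -590 + (-100595 - 91529) = -590 - 192124 = -192714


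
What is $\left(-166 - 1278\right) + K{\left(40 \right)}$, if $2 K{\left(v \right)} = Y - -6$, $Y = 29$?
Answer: $- \frac{2853}{2} \approx -1426.5$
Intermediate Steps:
$K{\left(v \right)} = \frac{35}{2}$ ($K{\left(v \right)} = \frac{29 - -6}{2} = \frac{29 + 6}{2} = \frac{1}{2} \cdot 35 = \frac{35}{2}$)
$\left(-166 - 1278\right) + K{\left(40 \right)} = \left(-166 - 1278\right) + \frac{35}{2} = -1444 + \frac{35}{2} = - \frac{2853}{2}$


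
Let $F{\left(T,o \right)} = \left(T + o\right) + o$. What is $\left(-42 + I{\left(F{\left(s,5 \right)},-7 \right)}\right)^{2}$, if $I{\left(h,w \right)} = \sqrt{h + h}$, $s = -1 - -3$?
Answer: $1788 - 168 \sqrt{6} \approx 1376.5$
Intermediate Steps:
$s = 2$ ($s = -1 + 3 = 2$)
$F{\left(T,o \right)} = T + 2 o$
$I{\left(h,w \right)} = \sqrt{2} \sqrt{h}$ ($I{\left(h,w \right)} = \sqrt{2 h} = \sqrt{2} \sqrt{h}$)
$\left(-42 + I{\left(F{\left(s,5 \right)},-7 \right)}\right)^{2} = \left(-42 + \sqrt{2} \sqrt{2 + 2 \cdot 5}\right)^{2} = \left(-42 + \sqrt{2} \sqrt{2 + 10}\right)^{2} = \left(-42 + \sqrt{2} \sqrt{12}\right)^{2} = \left(-42 + \sqrt{2} \cdot 2 \sqrt{3}\right)^{2} = \left(-42 + 2 \sqrt{6}\right)^{2}$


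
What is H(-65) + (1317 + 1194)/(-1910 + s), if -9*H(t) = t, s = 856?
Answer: 1481/306 ≈ 4.8399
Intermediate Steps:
H(t) = -t/9
H(-65) + (1317 + 1194)/(-1910 + s) = -⅑*(-65) + (1317 + 1194)/(-1910 + 856) = 65/9 + 2511/(-1054) = 65/9 + 2511*(-1/1054) = 65/9 - 81/34 = 1481/306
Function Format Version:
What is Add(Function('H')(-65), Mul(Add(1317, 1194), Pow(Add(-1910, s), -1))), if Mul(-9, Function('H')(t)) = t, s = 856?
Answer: Rational(1481, 306) ≈ 4.8399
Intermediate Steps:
Function('H')(t) = Mul(Rational(-1, 9), t)
Add(Function('H')(-65), Mul(Add(1317, 1194), Pow(Add(-1910, s), -1))) = Add(Mul(Rational(-1, 9), -65), Mul(Add(1317, 1194), Pow(Add(-1910, 856), -1))) = Add(Rational(65, 9), Mul(2511, Pow(-1054, -1))) = Add(Rational(65, 9), Mul(2511, Rational(-1, 1054))) = Add(Rational(65, 9), Rational(-81, 34)) = Rational(1481, 306)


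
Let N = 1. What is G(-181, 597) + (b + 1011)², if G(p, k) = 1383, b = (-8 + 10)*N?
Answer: 1027552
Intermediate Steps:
b = 2 (b = (-8 + 10)*1 = 2*1 = 2)
G(-181, 597) + (b + 1011)² = 1383 + (2 + 1011)² = 1383 + 1013² = 1383 + 1026169 = 1027552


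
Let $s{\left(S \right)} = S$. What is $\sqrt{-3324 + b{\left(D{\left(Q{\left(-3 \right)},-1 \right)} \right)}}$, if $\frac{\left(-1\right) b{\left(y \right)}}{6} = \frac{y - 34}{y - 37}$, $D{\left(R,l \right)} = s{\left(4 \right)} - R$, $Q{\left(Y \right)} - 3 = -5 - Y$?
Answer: $\frac{3 i \sqrt{106913}}{17} \approx 57.702 i$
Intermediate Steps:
$Q{\left(Y \right)} = -2 - Y$ ($Q{\left(Y \right)} = 3 - \left(5 + Y\right) = -2 - Y$)
$D{\left(R,l \right)} = 4 - R$
$b{\left(y \right)} = - \frac{6 \left(-34 + y\right)}{-37 + y}$ ($b{\left(y \right)} = - 6 \frac{y - 34}{y - 37} = - 6 \frac{-34 + y}{-37 + y} = - \frac{6 \left(-34 + y\right)}{-37 + y}$)
$\sqrt{-3324 + b{\left(D{\left(Q{\left(-3 \right)},-1 \right)} \right)}} = \sqrt{-3324 + \frac{6 \left(34 - \left(4 - \left(-2 - -3\right)\right)\right)}{-37 + \left(4 - \left(-2 - -3\right)\right)}} = \sqrt{-3324 + \frac{6 \left(34 - \left(4 - \left(-2 + 3\right)\right)\right)}{-37 + \left(4 - \left(-2 + 3\right)\right)}} = \sqrt{-3324 + \frac{6 \left(34 - \left(4 - 1\right)\right)}{-37 + \left(4 - 1\right)}} = \sqrt{-3324 + \frac{6 \left(34 - 3\right)}{-37 + 3}} = \sqrt{-3324 + \frac{6 \left(34 - 3\right)}{-34}} = \sqrt{-3324 + 6 \left(- \frac{1}{34}\right) 31} = \sqrt{-3324 - \frac{93}{17}} = \sqrt{- \frac{56601}{17}} = \frac{3 i \sqrt{106913}}{17}$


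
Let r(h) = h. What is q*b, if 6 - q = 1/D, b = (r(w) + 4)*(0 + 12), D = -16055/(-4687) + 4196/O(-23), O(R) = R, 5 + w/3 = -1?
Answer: -19469876664/19297387 ≈ -1008.9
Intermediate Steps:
w = -18 (w = -15 + 3*(-1) = -15 - 3 = -18)
D = -19297387/107801 (D = -16055/(-4687) + 4196/(-23) = -16055*(-1/4687) + 4196*(-1/23) = 16055/4687 - 4196/23 = -19297387/107801 ≈ -179.01)
b = -168 (b = (-18 + 4)*(0 + 12) = -14*12 = -168)
q = 115892123/19297387 (q = 6 - 1/(-19297387/107801) = 6 - 1*(-107801/19297387) = 6 + 107801/19297387 = 115892123/19297387 ≈ 6.0056)
q*b = (115892123/19297387)*(-168) = -19469876664/19297387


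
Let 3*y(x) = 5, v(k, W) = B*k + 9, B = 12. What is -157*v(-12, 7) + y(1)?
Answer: 63590/3 ≈ 21197.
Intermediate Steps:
v(k, W) = 9 + 12*k (v(k, W) = 12*k + 9 = 9 + 12*k)
y(x) = 5/3 (y(x) = (⅓)*5 = 5/3)
-157*v(-12, 7) + y(1) = -157*(9 + 12*(-12)) + 5/3 = -157*(9 - 144) + 5/3 = -157*(-135) + 5/3 = 21195 + 5/3 = 63590/3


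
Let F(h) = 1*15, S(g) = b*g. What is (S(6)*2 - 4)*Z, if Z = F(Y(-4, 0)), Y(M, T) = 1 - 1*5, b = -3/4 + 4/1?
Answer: 525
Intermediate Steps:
b = 13/4 (b = -3*¼ + 4*1 = -¾ + 4 = 13/4 ≈ 3.2500)
Y(M, T) = -4 (Y(M, T) = 1 - 5 = -4)
S(g) = 13*g/4
F(h) = 15
Z = 15
(S(6)*2 - 4)*Z = (((13/4)*6)*2 - 4)*15 = ((39/2)*2 - 4)*15 = (39 - 4)*15 = 35*15 = 525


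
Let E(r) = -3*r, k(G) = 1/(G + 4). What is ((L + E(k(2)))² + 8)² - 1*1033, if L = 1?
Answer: -15439/16 ≈ -964.94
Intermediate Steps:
k(G) = 1/(4 + G)
((L + E(k(2)))² + 8)² - 1*1033 = ((1 - 3/(4 + 2))² + 8)² - 1*1033 = ((1 - 3/6)² + 8)² - 1033 = ((1 - 3*⅙)² + 8)² - 1033 = ((1 - ½)² + 8)² - 1033 = ((½)² + 8)² - 1033 = (¼ + 8)² - 1033 = (33/4)² - 1033 = 1089/16 - 1033 = -15439/16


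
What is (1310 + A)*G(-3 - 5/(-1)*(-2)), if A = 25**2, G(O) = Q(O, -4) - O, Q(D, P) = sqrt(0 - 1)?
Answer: 25155 + 1935*I ≈ 25155.0 + 1935.0*I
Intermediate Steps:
Q(D, P) = I (Q(D, P) = sqrt(-1) = I)
G(O) = I - O
A = 625
(1310 + A)*G(-3 - 5/(-1)*(-2)) = (1310 + 625)*(I - (-3 - 5/(-1)*(-2))) = 1935*(I - (-3 - 5*(-1)*(-2))) = 1935*(I - (-3 + 5*(-2))) = 1935*(I - (-3 - 10)) = 1935*(I - 1*(-13)) = 1935*(I + 13) = 1935*(13 + I) = 25155 + 1935*I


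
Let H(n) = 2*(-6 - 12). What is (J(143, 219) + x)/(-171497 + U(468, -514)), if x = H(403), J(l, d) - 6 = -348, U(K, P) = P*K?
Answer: 378/412049 ≈ 0.00091737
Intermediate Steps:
U(K, P) = K*P
H(n) = -36 (H(n) = 2*(-18) = -36)
J(l, d) = -342 (J(l, d) = 6 - 348 = -342)
x = -36
(J(143, 219) + x)/(-171497 + U(468, -514)) = (-342 - 36)/(-171497 + 468*(-514)) = -378/(-171497 - 240552) = -378/(-412049) = -378*(-1/412049) = 378/412049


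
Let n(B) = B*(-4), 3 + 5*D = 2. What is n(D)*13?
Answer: 52/5 ≈ 10.400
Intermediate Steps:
D = -⅕ (D = -⅗ + (⅕)*2 = -⅗ + ⅖ = -⅕ ≈ -0.20000)
n(B) = -4*B
n(D)*13 = -4*(-⅕)*13 = (⅘)*13 = 52/5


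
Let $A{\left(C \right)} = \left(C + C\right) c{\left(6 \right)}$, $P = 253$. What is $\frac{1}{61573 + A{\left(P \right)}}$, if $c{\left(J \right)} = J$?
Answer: $\frac{1}{64609} \approx 1.5478 \cdot 10^{-5}$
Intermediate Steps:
$A{\left(C \right)} = 12 C$ ($A{\left(C \right)} = \left(C + C\right) 6 = 2 C 6 = 12 C$)
$\frac{1}{61573 + A{\left(P \right)}} = \frac{1}{61573 + 12 \cdot 253} = \frac{1}{61573 + 3036} = \frac{1}{64609}$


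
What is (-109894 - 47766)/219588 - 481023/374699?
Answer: -2167130564/1082623737 ≈ -2.0017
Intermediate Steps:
(-109894 - 47766)/219588 - 481023/374699 = -157660*1/219588 - 481023*1/374699 = -39415/54897 - 25317/19721 = -2167130564/1082623737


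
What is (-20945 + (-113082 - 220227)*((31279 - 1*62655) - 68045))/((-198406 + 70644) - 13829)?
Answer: -33137893144/141591 ≈ -2.3404e+5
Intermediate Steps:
(-20945 + (-113082 - 220227)*((31279 - 1*62655) - 68045))/((-198406 + 70644) - 13829) = (-20945 - 333309*((31279 - 62655) - 68045))/(-127762 - 13829) = (-20945 - 333309*(-31376 - 68045))/(-141591) = (-20945 - 333309*(-99421))*(-1/141591) = (-20945 + 33137914089)*(-1/141591) = 33137893144*(-1/141591) = -33137893144/141591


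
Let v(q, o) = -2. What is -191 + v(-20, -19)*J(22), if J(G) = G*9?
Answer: -587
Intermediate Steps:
J(G) = 9*G
-191 + v(-20, -19)*J(22) = -191 - 18*22 = -191 - 2*198 = -191 - 396 = -587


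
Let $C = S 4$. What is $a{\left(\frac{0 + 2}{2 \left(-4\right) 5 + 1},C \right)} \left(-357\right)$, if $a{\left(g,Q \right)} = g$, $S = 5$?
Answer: $\frac{238}{13} \approx 18.308$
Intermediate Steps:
$C = 20$ ($C = 5 \cdot 4 = 20$)
$a{\left(\frac{0 + 2}{2 \left(-4\right) 5 + 1},C \right)} \left(-357\right) = \frac{0 + 2}{2 \left(-4\right) 5 + 1} \left(-357\right) = \frac{2}{\left(-8\right) 5 + 1} \left(-357\right) = \frac{2}{-40 + 1} \left(-357\right) = \frac{2}{-39} \left(-357\right) = 2 \left(- \frac{1}{39}\right) \left(-357\right) = \left(- \frac{2}{39}\right) \left(-357\right) = \frac{238}{13}$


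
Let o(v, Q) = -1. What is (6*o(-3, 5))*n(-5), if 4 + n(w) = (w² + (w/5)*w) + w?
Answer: -126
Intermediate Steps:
n(w) = -4 + w + 6*w²/5 (n(w) = -4 + ((w² + (w/5)*w) + w) = -4 + ((w² + w²/5) + w) = -4 + (6*w²/5 + w) = -4 + (w + 6*w²/5) = -4 + w + 6*w²/5)
(6*o(-3, 5))*n(-5) = (6*(-1))*(-4 - 5 + (6/5)*(-5)²) = -6*(-4 - 5 + (6/5)*25) = -6*(-4 - 5 + 30) = -6*21 = -126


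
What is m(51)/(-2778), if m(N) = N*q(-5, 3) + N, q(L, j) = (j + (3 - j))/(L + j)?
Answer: 17/1852 ≈ 0.0091793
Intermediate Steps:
q(L, j) = 3/(L + j)
m(N) = -N/2 (m(N) = N*(3/(-5 + 3)) + N = N*(3/(-2)) + N = N*(3*(-½)) + N = N*(-3/2) + N = -3*N/2 + N = -N/2)
m(51)/(-2778) = -½*51/(-2778) = -51/2*(-1/2778) = 17/1852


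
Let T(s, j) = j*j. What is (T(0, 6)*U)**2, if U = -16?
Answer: 331776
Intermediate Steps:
T(s, j) = j**2
(T(0, 6)*U)**2 = (6**2*(-16))**2 = (36*(-16))**2 = (-576)**2 = 331776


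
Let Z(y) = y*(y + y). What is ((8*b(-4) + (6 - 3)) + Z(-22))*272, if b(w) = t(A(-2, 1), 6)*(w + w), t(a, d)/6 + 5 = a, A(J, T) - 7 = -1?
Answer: 159664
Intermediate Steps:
A(J, T) = 6 (A(J, T) = 7 - 1 = 6)
t(a, d) = -30 + 6*a
b(w) = 12*w (b(w) = (-30 + 6*6)*(w + w) = (-30 + 36)*(2*w) = 6*(2*w) = 12*w)
Z(y) = 2*y² (Z(y) = y*(2*y) = 2*y²)
((8*b(-4) + (6 - 3)) + Z(-22))*272 = ((8*(12*(-4)) + (6 - 3)) + 2*(-22)²)*272 = ((8*(-48) + 3) + 2*484)*272 = ((-384 + 3) + 968)*272 = (-381 + 968)*272 = 587*272 = 159664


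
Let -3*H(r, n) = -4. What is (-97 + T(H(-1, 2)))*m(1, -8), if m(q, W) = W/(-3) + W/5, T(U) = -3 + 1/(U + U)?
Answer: -1594/15 ≈ -106.27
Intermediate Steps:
H(r, n) = 4/3 (H(r, n) = -⅓*(-4) = 4/3)
T(U) = -3 + 1/(2*U)
m(q, W) = -2*W/15 (m(q, W) = W*(-⅓) + W*(⅕) = -W/3 + W/5 = -2*W/15)
(-97 + T(H(-1, 2)))*m(1, -8) = (-97 + (-3 + 1/(2*(4/3))))*(-2/15*(-8)) = (-97 + (-3 + (½)*(¾)))*(16/15) = (-97 + (-3 + 3/8))*(16/15) = (-97 - 21/8)*(16/15) = -797/8*16/15 = -1594/15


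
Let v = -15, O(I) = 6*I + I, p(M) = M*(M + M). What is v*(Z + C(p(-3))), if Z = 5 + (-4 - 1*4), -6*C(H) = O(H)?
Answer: 360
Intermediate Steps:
p(M) = 2*M² (p(M) = M*(2*M) = 2*M²)
O(I) = 7*I
C(H) = -7*H/6
Z = -3 (Z = 5 + (-4 - 4) = 5 - 8 = -3)
v*(Z + C(p(-3))) = -15*(-3 - 7*(-3)²/3) = -15*(-3 - 7*9/3) = -15*(-3 - 7/6*18) = -15*(-3 - 21) = -15*(-24) = 360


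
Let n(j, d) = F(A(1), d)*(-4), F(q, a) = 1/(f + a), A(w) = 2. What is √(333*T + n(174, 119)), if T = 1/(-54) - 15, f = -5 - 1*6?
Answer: I*√1620390/18 ≈ 70.719*I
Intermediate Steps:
f = -11 (f = -5 - 6 = -11)
F(q, a) = 1/(-11 + a)
T = -811/54 (T = -1/54 - 15 = -811/54 ≈ -15.019)
n(j, d) = -4/(-11 + d)
√(333*T + n(174, 119)) = √(333*(-811/54) - 4/(-11 + 119)) = √(-30007/6 - 4/108) = √(-30007/6 - 4*1/108) = √(-30007/6 - 1/27) = √(-270065/54) = I*√1620390/18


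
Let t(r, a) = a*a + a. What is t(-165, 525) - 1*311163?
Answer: -35013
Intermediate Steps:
t(r, a) = a + a**2 (t(r, a) = a**2 + a = a + a**2)
t(-165, 525) - 1*311163 = 525*(1 + 525) - 1*311163 = 525*526 - 311163 = 276150 - 311163 = -35013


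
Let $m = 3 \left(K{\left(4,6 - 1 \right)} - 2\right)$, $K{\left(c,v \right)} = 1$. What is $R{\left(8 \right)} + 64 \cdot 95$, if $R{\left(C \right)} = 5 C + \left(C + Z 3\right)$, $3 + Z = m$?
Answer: $6110$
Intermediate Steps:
$m = -3$ ($m = 3 \left(1 - 2\right) = 3 \left(-1\right) = -3$)
$Z = -6$ ($Z = -3 - 3 = -6$)
$R{\left(C \right)} = -18 + 6 C$ ($R{\left(C \right)} = 5 C + \left(C - 18\right) = 5 C + \left(-18 + C\right) = -18 + 6 C$)
$R{\left(8 \right)} + 64 \cdot 95 = \left(-18 + 6 \cdot 8\right) + 64 \cdot 95 = \left(-18 + 48\right) + 6080 = 30 + 6080 = 6110$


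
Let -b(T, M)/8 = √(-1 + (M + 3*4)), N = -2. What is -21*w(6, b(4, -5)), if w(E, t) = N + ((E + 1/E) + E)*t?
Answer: 42 + 2044*√6 ≈ 5048.8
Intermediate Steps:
b(T, M) = -8*√(11 + M) (b(T, M) = -8*√(-1 + (M + 3*4)) = -8*√(-1 + (M + 12)) = -8*√(-1 + (12 + M)) = -8*√(11 + M))
w(E, t) = -2 + t*(1/E + 2*E) (w(E, t) = -2 + ((E + 1/E) + E)*t = -2 + (1/E + 2*E)*t = -2 + t*(1/E + 2*E))
-21*w(6, b(4, -5)) = -21*(-2 - 8*√(11 - 5)/6 + 2*6*(-8*√(11 - 5))) = -21*(-2 - 8*√6*(⅙) + 2*6*(-8*√6)) = -21*(-2 - 4*√6/3 - 96*√6) = -21*(-2 - 292*√6/3) = 42 + 2044*√6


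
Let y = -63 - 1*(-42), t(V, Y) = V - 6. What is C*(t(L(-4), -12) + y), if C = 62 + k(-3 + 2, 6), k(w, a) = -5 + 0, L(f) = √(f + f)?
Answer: -1539 + 114*I*√2 ≈ -1539.0 + 161.22*I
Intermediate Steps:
L(f) = √2*√f (L(f) = √(2*f) = √2*√f)
t(V, Y) = -6 + V
k(w, a) = -5
y = -21 (y = -63 + 42 = -21)
C = 57 (C = 62 - 5 = 57)
C*(t(L(-4), -12) + y) = 57*((-6 + √2*√(-4)) - 21) = 57*((-6 + √2*(2*I)) - 21) = 57*((-6 + 2*I*√2) - 21) = 57*(-27 + 2*I*√2) = -1539 + 114*I*√2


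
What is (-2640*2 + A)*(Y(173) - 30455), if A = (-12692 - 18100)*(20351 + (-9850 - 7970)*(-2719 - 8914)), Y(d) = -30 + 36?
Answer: 194380633759015608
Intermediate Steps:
Y(d) = 6
A = -6383810095512 (A = -30792*(20351 - 17820*(-11633)) = -30792*(20351 + 207300060) = -30792*207320411 = -6383810095512)
(-2640*2 + A)*(Y(173) - 30455) = (-2640*2 - 6383810095512)*(6 - 30455) = (-5280 - 6383810095512)*(-30449) = -6383810100792*(-30449) = 194380633759015608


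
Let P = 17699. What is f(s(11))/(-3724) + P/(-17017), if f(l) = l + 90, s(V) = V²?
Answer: -902619/823004 ≈ -1.0967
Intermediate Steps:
f(l) = 90 + l
f(s(11))/(-3724) + P/(-17017) = (90 + 11²)/(-3724) + 17699/(-17017) = (90 + 121)*(-1/3724) + 17699*(-1/17017) = 211*(-1/3724) - 1609/1547 = -211/3724 - 1609/1547 = -902619/823004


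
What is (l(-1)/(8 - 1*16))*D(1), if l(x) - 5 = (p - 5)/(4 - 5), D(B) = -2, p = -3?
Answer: 13/4 ≈ 3.2500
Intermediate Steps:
l(x) = 13 (l(x) = 5 + (-3 - 5)/(4 - 5) = 5 - 8/(-1) = 5 - 8*(-1) = 5 + 8 = 13)
(l(-1)/(8 - 1*16))*D(1) = (13/(8 - 1*16))*(-2) = (13/(8 - 16))*(-2) = (13/(-8))*(-2) = -⅛*13*(-2) = -13/8*(-2) = 13/4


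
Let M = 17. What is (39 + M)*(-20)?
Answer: -1120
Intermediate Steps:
(39 + M)*(-20) = (39 + 17)*(-20) = 56*(-20) = -1120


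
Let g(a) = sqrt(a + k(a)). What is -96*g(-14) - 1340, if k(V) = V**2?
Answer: -1340 - 96*sqrt(182) ≈ -2635.1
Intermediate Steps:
g(a) = sqrt(a + a**2)
-96*g(-14) - 1340 = -96*sqrt(182) - 1340 = -1340 - 96*sqrt(182)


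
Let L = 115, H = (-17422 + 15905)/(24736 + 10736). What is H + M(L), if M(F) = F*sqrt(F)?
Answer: -1517/35472 + 115*sqrt(115) ≈ 1233.2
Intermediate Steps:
H = -1517/35472 ≈ -0.042766
M(F) = F**(3/2)
H + M(L) = -1517/35472 + 115**(3/2) = -1517/35472 + 115*sqrt(115)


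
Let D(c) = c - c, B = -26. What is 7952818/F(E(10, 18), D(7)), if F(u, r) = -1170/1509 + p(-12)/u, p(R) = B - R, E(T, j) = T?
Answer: -20001337270/5471 ≈ -3.6559e+6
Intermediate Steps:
D(c) = 0
p(R) = -26 - R
F(u, r) = -390/503 - 14/u (F(u, r) = -1170/1509 + (-26 - 1*(-12))/u = -1170*1/1509 + (-26 + 12)/u = -390/503 - 14/u)
7952818/F(E(10, 18), D(7)) = 7952818/(-390/503 - 14/10) = 7952818/(-390/503 - 14*1/10) = 7952818/(-390/503 - 7/5) = 7952818/(-5471/2515) = 7952818*(-2515/5471) = -20001337270/5471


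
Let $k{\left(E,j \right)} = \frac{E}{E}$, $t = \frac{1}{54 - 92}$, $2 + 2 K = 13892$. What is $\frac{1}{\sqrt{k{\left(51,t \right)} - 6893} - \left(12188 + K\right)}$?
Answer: $- \frac{19133}{366078581} - \frac{2 i \sqrt{1723}}{366078581} \approx -5.2265 \cdot 10^{-5} - 2.2678 \cdot 10^{-7} i$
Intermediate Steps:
$K = 6945$ ($K = -1 + \frac{1}{2} \cdot 13892 = -1 + 6946 = 6945$)
$t = - \frac{1}{38}$ ($t = \frac{1}{-38} = - \frac{1}{38} \approx -0.026316$)
$k{\left(E,j \right)} = 1$
$\frac{1}{\sqrt{k{\left(51,t \right)} - 6893} - \left(12188 + K\right)} = \frac{1}{\sqrt{1 - 6893} - 19133} = \frac{1}{\sqrt{-6892} - 19133} = \frac{1}{2 i \sqrt{1723} - 19133} = \frac{1}{-19133 + 2 i \sqrt{1723}}$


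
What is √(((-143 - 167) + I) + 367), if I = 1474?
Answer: √1531 ≈ 39.128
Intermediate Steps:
√(((-143 - 167) + I) + 367) = √(((-143 - 167) + 1474) + 367) = √((-310 + 1474) + 367) = √(1164 + 367) = √1531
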